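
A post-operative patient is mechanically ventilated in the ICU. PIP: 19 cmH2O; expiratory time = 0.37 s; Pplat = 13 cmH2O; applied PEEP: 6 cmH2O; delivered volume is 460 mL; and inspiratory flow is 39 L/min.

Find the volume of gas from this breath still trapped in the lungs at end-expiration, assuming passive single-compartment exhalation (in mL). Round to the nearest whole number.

250

Flow: 39 L/min ÷ 60 = 0.65 L/s.
R = (PIP − Pplat)/V̇ = (19 − 13) / 0.65 = 6.0/0.65 = 9.231 cmH2O·s/L.
C = Vt/(Pplat − PEEP) = 460.0 / (13 − 6) = 460.0/7.0 = 65.714 mL/cmH2O.
τ = R × C = 9.231 × 0.06571 L/cmH2O = 0.6066 s.
Fraction remaining = e^(−Te/τ) = e^(−0.37/0.6066) = 0.5434.
Trapped volume = 460.0 × 0.5434 = 249.96 mL.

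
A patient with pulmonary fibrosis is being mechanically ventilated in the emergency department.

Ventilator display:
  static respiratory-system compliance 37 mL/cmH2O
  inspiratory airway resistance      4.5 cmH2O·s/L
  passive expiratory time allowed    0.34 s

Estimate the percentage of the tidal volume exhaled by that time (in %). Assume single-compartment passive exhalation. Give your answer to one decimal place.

τ = R × C = 4.5 × 37 mL/cmH2O = 4.5 × 0.037 L/cmH2O = 0.1665 s.
Passive exhalation: V(t)/V₀ = e^(−t/τ) = e^(−0.34/0.1665) = 0.1298.
Fraction exhaled = 1 − 0.1298 = 0.8702 → 87.02%.

87.0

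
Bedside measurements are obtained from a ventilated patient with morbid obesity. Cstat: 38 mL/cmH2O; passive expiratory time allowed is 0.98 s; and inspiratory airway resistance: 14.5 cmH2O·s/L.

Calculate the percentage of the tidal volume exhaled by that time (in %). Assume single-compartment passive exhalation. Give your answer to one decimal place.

τ = R × C = 14.5 × 38 mL/cmH2O = 14.5 × 0.038 L/cmH2O = 0.551 s.
Passive exhalation: V(t)/V₀ = e^(−t/τ) = e^(−0.98/0.551) = 0.1689.
Fraction exhaled = 1 − 0.1689 = 0.8311 → 83.11%.

83.1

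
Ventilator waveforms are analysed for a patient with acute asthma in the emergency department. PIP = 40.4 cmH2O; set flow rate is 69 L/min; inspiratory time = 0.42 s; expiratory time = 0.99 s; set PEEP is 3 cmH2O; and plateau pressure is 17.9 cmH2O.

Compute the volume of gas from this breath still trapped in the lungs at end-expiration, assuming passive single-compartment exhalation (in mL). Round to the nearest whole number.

101

Flow: 69 L/min ÷ 60 = 1.15 L/s.
Vt = flow × Ti = 1.15 L/s × 0.42 s × 1000 mL/L = 483.0 mL.
R = (PIP − Pplat)/V̇ = (40.4 − 17.9) / 1.15 = 22.5/1.15 = 19.565 cmH2O·s/L.
C = Vt/(Pplat − PEEP) = 483.0 / (17.9 − 3) = 483.0/14.9 = 32.416 mL/cmH2O.
τ = R × C = 19.565 × 0.03242 L/cmH2O = 0.6343 s.
Fraction remaining = e^(−Te/τ) = e^(−0.99/0.6343) = 0.21.
Trapped volume = 483.0 × 0.21 = 101.43 mL.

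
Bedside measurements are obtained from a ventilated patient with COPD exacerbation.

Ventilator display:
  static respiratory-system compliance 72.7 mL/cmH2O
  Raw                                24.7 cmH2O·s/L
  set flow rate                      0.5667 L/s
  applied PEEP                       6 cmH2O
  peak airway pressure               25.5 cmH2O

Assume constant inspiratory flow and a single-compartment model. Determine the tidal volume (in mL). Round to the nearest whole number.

400

Equation of motion (constant flow): PIP = Vt/C + R·V̇ + PEEP.
Vt/C = PIP − R·V̇ − PEEP = 25.5 − 13.997 − 6 = 5.503 cmH2O.
Vt = C × 5.503 = 72.7 × 5.503 = 400.07 mL.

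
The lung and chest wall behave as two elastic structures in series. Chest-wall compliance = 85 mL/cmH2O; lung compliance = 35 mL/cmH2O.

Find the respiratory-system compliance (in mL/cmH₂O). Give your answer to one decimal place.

Lung and chest wall are elastances in series: 1/Crs = 1/CL + 1/Ccw.
1/Crs = 1/35 + 1/85 = 0.04034.
Crs = 24.789 mL/cmH2O.

24.8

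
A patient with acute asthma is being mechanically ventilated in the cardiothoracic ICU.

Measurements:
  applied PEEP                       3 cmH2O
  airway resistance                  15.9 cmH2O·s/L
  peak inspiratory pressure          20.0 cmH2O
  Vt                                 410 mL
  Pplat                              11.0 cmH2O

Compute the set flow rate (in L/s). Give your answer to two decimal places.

flow = (PIP − Pplat) / Raw = 9.0 / 15.9 = 0.566 L/s.

0.57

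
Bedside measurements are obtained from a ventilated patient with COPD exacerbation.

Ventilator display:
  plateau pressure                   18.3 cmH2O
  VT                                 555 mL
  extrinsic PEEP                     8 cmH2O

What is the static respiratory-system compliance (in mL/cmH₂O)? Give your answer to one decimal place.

53.9

Cstat = Vt / (Pplat − PEEP) = 555 / (18.3 − 8) = 555 / 10.3 = 53.883 mL/cmH2O.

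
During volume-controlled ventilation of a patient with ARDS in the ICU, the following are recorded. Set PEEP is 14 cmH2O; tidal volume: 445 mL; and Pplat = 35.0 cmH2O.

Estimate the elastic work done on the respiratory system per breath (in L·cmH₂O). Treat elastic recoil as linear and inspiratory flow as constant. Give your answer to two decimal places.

4.67

Elastic work ≈ ½ × (Pplat − PEEP) × Vt = 0.5 × (35.0 − 14) × 0.445 L = 0.5 × 21.0 × 0.445 = 4.673 L·cmH2O.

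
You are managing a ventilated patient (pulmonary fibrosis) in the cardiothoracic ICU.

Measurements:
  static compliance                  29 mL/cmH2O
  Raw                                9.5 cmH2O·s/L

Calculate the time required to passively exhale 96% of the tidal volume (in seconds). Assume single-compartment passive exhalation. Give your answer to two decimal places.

0.89

τ = R × C = 9.5 × 29 mL/cmH2O = 9.5 × 0.029 L/cmH2O = 0.2755 s.
Exhaled fraction f = 1 − e^(−t/τ) → t = −τ·ln(1 − f) = −0.2755·ln(0.04) = 0.8868 s.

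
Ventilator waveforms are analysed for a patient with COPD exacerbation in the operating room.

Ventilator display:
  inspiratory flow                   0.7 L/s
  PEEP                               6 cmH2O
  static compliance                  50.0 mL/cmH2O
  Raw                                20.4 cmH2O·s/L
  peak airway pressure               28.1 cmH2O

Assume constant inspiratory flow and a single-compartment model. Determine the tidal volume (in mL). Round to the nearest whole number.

391

Equation of motion (constant flow): PIP = Vt/C + R·V̇ + PEEP.
Vt/C = PIP − R·V̇ − PEEP = 28.1 − 14.28 − 6 = 7.82 cmH2O.
Vt = C × 7.82 = 50.0 × 7.82 = 391.0 mL.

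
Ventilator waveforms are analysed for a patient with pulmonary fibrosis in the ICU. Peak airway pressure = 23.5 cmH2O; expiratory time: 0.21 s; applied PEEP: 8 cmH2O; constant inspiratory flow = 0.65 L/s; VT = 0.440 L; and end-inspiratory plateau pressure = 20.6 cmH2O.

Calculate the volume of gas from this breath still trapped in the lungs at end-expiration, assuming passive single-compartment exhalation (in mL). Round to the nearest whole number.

R = (PIP − Pplat)/V̇ = (23.5 − 20.6) / 0.65 = 2.9/0.65 = 4.462 cmH2O·s/L.
C = Vt/(Pplat − PEEP) = 440.0 / (20.6 − 8) = 440.0/12.6 = 34.921 mL/cmH2O.
τ = R × C = 4.462 × 0.03492 L/cmH2O = 0.1558 s.
Fraction remaining = e^(−Te/τ) = e^(−0.21/0.1558) = 0.2598.
Trapped volume = 440.0 × 0.2598 = 114.31 mL.

114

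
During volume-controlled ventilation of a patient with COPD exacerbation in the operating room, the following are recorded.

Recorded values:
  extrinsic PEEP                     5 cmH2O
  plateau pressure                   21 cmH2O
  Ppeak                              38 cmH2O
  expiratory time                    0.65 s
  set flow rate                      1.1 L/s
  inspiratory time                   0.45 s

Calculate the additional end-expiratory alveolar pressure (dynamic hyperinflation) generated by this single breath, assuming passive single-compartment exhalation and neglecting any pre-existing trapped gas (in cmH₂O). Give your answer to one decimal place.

Vt = flow × Ti = 1.1 L/s × 0.45 s × 1000 mL/L = 495.0 mL.
R = (PIP − Pplat)/V̇ = (38 − 21) / 1.1 = 17.0/1.1 = 15.455 cmH2O·s/L.
C = Vt/(Pplat − PEEP) = 495.0 / (21 − 5) = 495.0/16.0 = 30.938 mL/cmH2O.
τ = R × C = 15.455 × 0.03094 L/cmH2O = 0.4782 s.
Fraction remaining = e^(−Te/τ) = e^(−0.65/0.4782) = 0.2568; trapped volume = 495.0 × 0.2568 = 127.12 mL.
Additional alveolar pressure from trapping ≈ V_trapped / C = 127.12 / 30.938 = 4.109 cmH2O.

4.1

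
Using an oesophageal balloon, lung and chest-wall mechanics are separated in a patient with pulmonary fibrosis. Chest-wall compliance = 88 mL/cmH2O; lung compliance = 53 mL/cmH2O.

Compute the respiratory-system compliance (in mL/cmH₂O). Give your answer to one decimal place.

33.1

Lung and chest wall are elastances in series: 1/Crs = 1/CL + 1/Ccw.
1/Crs = 1/53 + 1/88 = 0.03023.
Crs = 33.08 mL/cmH2O.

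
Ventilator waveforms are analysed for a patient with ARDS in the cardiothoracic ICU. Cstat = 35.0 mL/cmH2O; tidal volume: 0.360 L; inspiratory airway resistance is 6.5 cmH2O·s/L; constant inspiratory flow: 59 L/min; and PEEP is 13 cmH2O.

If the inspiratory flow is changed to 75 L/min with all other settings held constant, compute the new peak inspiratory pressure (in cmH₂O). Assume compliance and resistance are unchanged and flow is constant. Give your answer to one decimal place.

31.4

Flow: 59 L/min ÷ 60 = 0.9833 L/s.
New flow: 75 L/min ÷ 60 = 1.25 L/s.
PIP = Vt/C + R·V̇ + PEEP (constant-flow equation of motion).
Only the resistive term changes: ΔPIP = R × ΔV̇ = 6.5 × (1.25 − 0.9833) = 6.5 × 0.2667 = 1.734 cmH2O.
Original PIP = 360/35.0 + 6.5×0.9833 + 13 = 29.677 cmH2O; new PIP = 29.677 + (1.734) = 31.411 cmH2O.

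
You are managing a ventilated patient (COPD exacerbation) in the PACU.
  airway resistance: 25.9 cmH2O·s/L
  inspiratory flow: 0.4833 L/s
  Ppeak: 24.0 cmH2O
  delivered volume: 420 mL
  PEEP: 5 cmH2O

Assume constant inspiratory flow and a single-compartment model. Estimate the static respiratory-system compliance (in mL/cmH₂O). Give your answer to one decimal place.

64.8

Equation of motion (constant flow): PIP = Vt/C + R·V̇ + PEEP.
Vt/C = PIP − R·V̇ − PEEP = 24.0 − 25.9×0.4833 − 5 = 24.0 − 12.517 − 5 = 6.483 cmH2O.
C = Vt / 6.483 = 420 / 6.483 = 64.785 mL/cmH2O.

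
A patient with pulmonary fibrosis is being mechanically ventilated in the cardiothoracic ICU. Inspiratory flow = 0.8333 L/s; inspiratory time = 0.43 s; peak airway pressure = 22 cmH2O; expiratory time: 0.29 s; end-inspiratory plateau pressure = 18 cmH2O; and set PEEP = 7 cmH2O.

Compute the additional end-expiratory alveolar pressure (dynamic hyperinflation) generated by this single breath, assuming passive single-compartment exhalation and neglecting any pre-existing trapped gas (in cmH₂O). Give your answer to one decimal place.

Vt = flow × Ti = 0.8333 L/s × 0.43 s × 1000 mL/L = 358.32 mL.
R = (PIP − Pplat)/V̇ = (22 − 18) / 0.8333 = 4.0/0.8333 = 4.8 cmH2O·s/L.
C = Vt/(Pplat − PEEP) = 358.32 / (18 − 7) = 358.32/11.0 = 32.575 mL/cmH2O.
τ = R × C = 4.8 × 0.03258 L/cmH2O = 0.1564 s.
Fraction remaining = e^(−Te/τ) = e^(−0.29/0.1564) = 0.1566; trapped volume = 358.32 × 0.1566 = 56.113 mL.
Additional alveolar pressure from trapping ≈ V_trapped / C = 56.113 / 32.575 = 1.723 cmH2O.

1.7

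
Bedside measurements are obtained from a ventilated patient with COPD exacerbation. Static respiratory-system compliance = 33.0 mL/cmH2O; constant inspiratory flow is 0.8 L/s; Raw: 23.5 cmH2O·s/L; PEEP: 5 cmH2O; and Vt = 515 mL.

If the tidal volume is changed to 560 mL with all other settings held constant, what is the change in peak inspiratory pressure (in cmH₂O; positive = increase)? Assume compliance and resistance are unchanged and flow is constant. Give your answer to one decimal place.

PIP = Vt/C + R·V̇ + PEEP (constant-flow equation of motion).
Only the elastic term changes: ΔPIP = ΔVt / C = (560 − 515) / 33.0 = 1.364 cmH2O.

1.4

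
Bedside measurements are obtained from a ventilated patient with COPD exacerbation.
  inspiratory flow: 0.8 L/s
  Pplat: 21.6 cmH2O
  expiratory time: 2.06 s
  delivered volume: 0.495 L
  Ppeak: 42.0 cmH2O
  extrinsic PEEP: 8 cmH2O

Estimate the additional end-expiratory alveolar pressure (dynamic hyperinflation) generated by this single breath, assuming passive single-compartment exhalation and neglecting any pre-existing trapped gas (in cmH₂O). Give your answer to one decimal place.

R = (PIP − Pplat)/V̇ = (42.0 − 21.6) / 0.8 = 20.4/0.8 = 25.5 cmH2O·s/L.
C = Vt/(Pplat − PEEP) = 495.0 / (21.6 − 8) = 495.0/13.6 = 36.397 mL/cmH2O.
τ = R × C = 25.5 × 0.0364 L/cmH2O = 0.9282 s.
Fraction remaining = e^(−Te/τ) = e^(−2.06/0.9282) = 0.1087; trapped volume = 495.0 × 0.1087 = 53.807 mL.
Additional alveolar pressure from trapping ≈ V_trapped / C = 53.807 / 36.397 = 1.478 cmH2O.

1.5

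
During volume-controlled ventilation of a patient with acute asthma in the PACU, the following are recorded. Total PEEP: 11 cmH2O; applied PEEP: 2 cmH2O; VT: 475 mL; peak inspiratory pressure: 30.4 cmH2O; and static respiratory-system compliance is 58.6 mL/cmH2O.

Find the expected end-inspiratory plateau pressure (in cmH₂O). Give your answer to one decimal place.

End-expiratory occlusion gives total PEEP = 11 cmH2O (intrinsic PEEP = 11 − 2 = 9). Use total PEEP for the elastic gradient.
Pplat = PEEPtotal + Vt / Cstat = 11 + 475 / 58.6 = 11 + 8.106 = 19.106 cmH2O.

19.1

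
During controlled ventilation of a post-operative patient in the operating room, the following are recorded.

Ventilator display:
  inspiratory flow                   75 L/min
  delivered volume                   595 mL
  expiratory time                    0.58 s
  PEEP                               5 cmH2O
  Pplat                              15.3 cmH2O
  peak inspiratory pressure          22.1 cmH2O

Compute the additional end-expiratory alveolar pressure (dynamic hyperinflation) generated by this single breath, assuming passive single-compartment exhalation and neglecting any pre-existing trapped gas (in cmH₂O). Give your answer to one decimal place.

Flow: 75 L/min ÷ 60 = 1.25 L/s.
R = (PIP − Pplat)/V̇ = (22.1 − 15.3) / 1.25 = 6.8/1.25 = 5.44 cmH2O·s/L.
C = Vt/(Pplat − PEEP) = 595.0 / (15.3 − 5) = 595.0/10.3 = 57.767 mL/cmH2O.
τ = R × C = 5.44 × 0.05777 L/cmH2O = 0.3143 s.
Fraction remaining = e^(−Te/τ) = e^(−0.58/0.3143) = 0.158; trapped volume = 595.0 × 0.158 = 94.01 mL.
Additional alveolar pressure from trapping ≈ V_trapped / C = 94.01 / 57.767 = 1.627 cmH2O.

1.6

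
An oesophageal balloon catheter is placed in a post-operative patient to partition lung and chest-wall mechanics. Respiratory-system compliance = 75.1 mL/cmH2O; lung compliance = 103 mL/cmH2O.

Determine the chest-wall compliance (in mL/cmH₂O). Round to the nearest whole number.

277

1/Ccw = 1/Crs − 1/CL.
1/Ccw = 1/75.1 − 1/103 = 0.003607.
Ccw = 277.24 mL/cmH2O.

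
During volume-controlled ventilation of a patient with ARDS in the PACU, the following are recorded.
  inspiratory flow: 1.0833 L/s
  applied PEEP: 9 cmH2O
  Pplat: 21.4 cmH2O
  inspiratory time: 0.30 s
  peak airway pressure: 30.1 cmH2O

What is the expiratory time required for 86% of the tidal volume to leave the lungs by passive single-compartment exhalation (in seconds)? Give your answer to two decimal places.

Vt = flow × Ti = 1.0833 L/s × 0.30 s × 1000 mL/L = 324.99 mL.
R = (PIP − Pplat)/V̇ = (30.1 − 21.4) / 1.0833 = 8.7/1.0833 = 8.031 cmH2O·s/L.
C = Vt/(Pplat − PEEP) = 324.99 / (21.4 − 9) = 324.99/12.4 = 26.209 mL/cmH2O.
τ = R × C = 8.031 × 0.02621 L/cmH2O = 0.2105 s.
t = −τ·ln(1 − 0.86) = −0.2105·ln(0.14) = 0.4139 s.

0.41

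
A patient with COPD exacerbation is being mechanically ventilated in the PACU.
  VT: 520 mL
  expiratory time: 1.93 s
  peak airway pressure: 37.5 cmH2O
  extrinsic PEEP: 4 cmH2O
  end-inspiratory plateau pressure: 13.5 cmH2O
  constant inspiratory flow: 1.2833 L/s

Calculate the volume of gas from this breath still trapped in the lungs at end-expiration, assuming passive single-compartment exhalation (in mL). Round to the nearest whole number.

R = (PIP − Pplat)/V̇ = (37.5 − 13.5) / 1.2833 = 24.0/1.2833 = 18.702 cmH2O·s/L.
C = Vt/(Pplat − PEEP) = 520.0 / (13.5 − 4) = 520.0/9.5 = 54.737 mL/cmH2O.
τ = R × C = 18.702 × 0.05474 L/cmH2O = 1.024 s.
Fraction remaining = e^(−Te/τ) = e^(−1.93/1.024) = 0.1519.
Trapped volume = 520.0 × 0.1519 = 78.988 mL.

79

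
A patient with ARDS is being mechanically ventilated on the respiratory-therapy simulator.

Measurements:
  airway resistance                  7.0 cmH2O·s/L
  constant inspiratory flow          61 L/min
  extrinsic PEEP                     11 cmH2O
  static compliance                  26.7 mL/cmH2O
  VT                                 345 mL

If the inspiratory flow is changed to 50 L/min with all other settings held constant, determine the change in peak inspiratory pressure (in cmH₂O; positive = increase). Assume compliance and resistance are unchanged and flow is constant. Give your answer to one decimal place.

Flow: 61 L/min ÷ 60 = 1.0167 L/s.
New flow: 50 L/min ÷ 60 = 0.8333 L/s.
PIP = Vt/C + R·V̇ + PEEP (constant-flow equation of motion).
Only the resistive term changes: ΔPIP = R × ΔV̇ = 7.0 × (0.8333 − 1.0167) = 7.0 × -0.1834 = -1.284 cmH2O.

-1.3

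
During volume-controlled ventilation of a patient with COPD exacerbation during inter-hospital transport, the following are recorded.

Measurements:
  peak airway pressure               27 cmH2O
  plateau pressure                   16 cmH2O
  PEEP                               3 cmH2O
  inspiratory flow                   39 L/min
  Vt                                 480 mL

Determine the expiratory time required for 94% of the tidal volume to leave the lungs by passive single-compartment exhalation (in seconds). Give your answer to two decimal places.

1.76

Flow: 39 L/min ÷ 60 = 0.65 L/s.
R = (PIP − Pplat)/V̇ = (27 − 16) / 0.65 = 11.0/0.65 = 16.923 cmH2O·s/L.
C = Vt/(Pplat − PEEP) = 480.0 / (16 − 3) = 480.0/13.0 = 36.923 mL/cmH2O.
τ = R × C = 16.923 × 0.03692 L/cmH2O = 0.6248 s.
t = −τ·ln(1 − 0.94) = −0.6248·ln(0.06) = 1.758 s.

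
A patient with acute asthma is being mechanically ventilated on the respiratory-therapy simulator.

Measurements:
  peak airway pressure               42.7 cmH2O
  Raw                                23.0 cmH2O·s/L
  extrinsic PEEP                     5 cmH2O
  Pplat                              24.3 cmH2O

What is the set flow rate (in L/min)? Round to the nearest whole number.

flow = (PIP − Pplat) / Raw = (42.7 − 24.3) / 23.0 = 0.8 L/s × 60 = 48.0 L/min.

48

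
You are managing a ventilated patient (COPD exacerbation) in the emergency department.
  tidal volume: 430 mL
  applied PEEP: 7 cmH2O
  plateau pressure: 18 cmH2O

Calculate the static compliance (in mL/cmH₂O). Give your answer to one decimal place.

39.1

Cstat = Vt / (Pplat − PEEP) = 430 / (18 − 7) = 430 / 11.0 = 39.091 mL/cmH2O.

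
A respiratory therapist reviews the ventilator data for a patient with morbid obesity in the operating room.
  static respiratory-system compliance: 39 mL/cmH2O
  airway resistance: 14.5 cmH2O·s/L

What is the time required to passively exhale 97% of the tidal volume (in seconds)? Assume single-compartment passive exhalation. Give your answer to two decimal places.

1.98

τ = R × C = 14.5 × 39 mL/cmH2O = 14.5 × 0.039 L/cmH2O = 0.5655 s.
Exhaled fraction f = 1 − e^(−t/τ) → t = −τ·ln(1 − f) = −0.5655·ln(0.03) = 1.983 s.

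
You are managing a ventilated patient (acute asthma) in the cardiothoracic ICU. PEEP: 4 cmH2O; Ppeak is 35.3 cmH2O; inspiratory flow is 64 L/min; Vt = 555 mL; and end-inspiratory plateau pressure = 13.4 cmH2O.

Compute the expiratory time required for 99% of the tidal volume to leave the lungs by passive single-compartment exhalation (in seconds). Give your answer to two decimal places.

Flow: 64 L/min ÷ 60 = 1.0667 L/s.
R = (PIP − Pplat)/V̇ = (35.3 − 13.4) / 1.0667 = 21.9/1.0667 = 20.531 cmH2O·s/L.
C = Vt/(Pplat − PEEP) = 555.0 / (13.4 − 4) = 555.0/9.4 = 59.043 mL/cmH2O.
τ = R × C = 20.531 × 0.05904 L/cmH2O = 1.212 s.
t = −τ·ln(1 − 0.99) = −1.212·ln(0.01) = 5.581 s.

5.58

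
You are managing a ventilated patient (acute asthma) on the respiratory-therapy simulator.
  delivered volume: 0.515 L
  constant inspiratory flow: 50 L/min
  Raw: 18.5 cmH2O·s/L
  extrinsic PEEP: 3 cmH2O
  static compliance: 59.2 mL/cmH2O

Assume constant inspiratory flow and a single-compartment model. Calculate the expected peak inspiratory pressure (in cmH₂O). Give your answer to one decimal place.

27.1

Flow: 50 L/min ÷ 60 = 0.8333 L/s.
Equation of motion (constant flow): PIP = Vt/C + R·V̇ + PEEP.
PIP = 515/59.2 + 18.5×0.8333 + 3 = 8.699 + 15.416 + 3 = 27.115 cmH2O.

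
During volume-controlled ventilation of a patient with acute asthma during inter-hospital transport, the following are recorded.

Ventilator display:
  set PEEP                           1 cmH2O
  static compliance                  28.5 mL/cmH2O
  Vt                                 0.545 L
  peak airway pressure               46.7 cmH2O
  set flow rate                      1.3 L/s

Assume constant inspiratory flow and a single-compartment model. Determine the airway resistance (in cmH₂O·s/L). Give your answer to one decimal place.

Equation of motion (constant flow): PIP = Vt/C + R·V̇ + PEEP.
R·V̇ = PIP − Vt/C − PEEP = 46.7 − 545/28.5 − 1 = 46.7 − 19.123 − 1 = 26.577 cmH2O.
R = 26.577 / 1.3 = 20.444 cmH2O·s/L.

20.4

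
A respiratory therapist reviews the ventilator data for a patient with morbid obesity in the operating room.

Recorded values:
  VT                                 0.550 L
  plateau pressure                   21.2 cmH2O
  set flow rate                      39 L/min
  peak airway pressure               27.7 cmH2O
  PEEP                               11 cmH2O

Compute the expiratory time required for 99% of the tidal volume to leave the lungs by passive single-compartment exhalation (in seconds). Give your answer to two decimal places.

2.48

Flow: 39 L/min ÷ 60 = 0.65 L/s.
R = (PIP − Pplat)/V̇ = (27.7 − 21.2) / 0.65 = 6.5/0.65 = 10.0 cmH2O·s/L.
C = Vt/(Pplat − PEEP) = 550.0 / (21.2 − 11) = 550.0/10.2 = 53.922 mL/cmH2O.
τ = R × C = 10.0 × 0.05392 L/cmH2O = 0.5392 s.
t = −τ·ln(1 − 0.99) = −0.5392·ln(0.01) = 2.483 s.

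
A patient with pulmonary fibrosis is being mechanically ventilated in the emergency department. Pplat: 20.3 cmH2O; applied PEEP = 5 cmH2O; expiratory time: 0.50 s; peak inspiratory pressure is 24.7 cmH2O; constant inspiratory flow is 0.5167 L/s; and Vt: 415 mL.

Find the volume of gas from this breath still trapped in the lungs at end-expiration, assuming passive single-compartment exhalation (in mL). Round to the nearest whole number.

48

R = (PIP − Pplat)/V̇ = (24.7 − 20.3) / 0.5167 = 4.4/0.5167 = 8.516 cmH2O·s/L.
C = Vt/(Pplat − PEEP) = 415.0 / (20.3 − 5) = 415.0/15.3 = 27.124 mL/cmH2O.
τ = R × C = 8.516 × 0.02712 L/cmH2O = 0.231 s.
Fraction remaining = e^(−Te/τ) = e^(−0.50/0.231) = 0.1148.
Trapped volume = 415.0 × 0.1148 = 47.642 mL.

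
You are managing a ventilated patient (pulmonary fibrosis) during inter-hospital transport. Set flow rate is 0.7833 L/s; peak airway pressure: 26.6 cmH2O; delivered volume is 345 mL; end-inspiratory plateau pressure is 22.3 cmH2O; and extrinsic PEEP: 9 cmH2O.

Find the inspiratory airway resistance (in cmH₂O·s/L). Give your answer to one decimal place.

Raw = (PIP − Pplat) / flow = (26.6 − 22.3) / 0.7833 = 4.3 / 0.7833 = 5.49 cmH2O·s/L.

5.5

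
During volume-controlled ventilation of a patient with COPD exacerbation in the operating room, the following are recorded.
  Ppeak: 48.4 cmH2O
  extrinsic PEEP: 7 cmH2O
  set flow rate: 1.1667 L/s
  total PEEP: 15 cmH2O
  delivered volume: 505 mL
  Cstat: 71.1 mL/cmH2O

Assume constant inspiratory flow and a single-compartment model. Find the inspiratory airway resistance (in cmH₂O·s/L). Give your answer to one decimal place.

22.5

Total PEEP = 15 cmH2O (set 7 + intrinsic 8); this is the baseline alveolar pressure.
Equation of motion (constant flow): PIP = Vt/C + R·V̇ + PEEP.
R·V̇ = PIP − Vt/C − PEEP = 48.4 − 505/71.1 − 15 = 48.4 − 7.103 − 15 = 26.297 cmH2O.
R = 26.297 / 1.1667 = 22.54 cmH2O·s/L.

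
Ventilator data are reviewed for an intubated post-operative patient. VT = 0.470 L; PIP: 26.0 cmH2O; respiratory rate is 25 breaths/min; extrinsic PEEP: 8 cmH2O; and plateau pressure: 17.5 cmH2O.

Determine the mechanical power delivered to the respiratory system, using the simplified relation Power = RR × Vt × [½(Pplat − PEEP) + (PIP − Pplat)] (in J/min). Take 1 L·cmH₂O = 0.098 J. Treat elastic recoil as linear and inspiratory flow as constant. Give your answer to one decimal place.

Per-breath work = Vt × [½(Pplat−PEEP) + (PIP−Pplat)] = 0.470 × [0.5×9.5 + 8.5] = 0.470 × 13.25 = 6.228 L·cmH2O.
Power = 25 × 6.228 = 155.7 L·cmH2O/min.
× 0.098 J/(L·cmH2O) → 15.259 J/min.

15.3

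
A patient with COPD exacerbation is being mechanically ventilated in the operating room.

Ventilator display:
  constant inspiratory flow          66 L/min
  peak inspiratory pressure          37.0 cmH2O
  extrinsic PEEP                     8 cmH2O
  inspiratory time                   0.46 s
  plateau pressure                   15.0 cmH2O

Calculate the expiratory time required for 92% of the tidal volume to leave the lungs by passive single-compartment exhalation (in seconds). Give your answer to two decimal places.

Flow: 66 L/min ÷ 60 = 1.1 L/s.
Vt = flow × Ti = 1.1 L/s × 0.46 s × 1000 mL/L = 506.0 mL.
R = (PIP − Pplat)/V̇ = (37.0 − 15.0) / 1.1 = 22.0/1.1 = 20.0 cmH2O·s/L.
C = Vt/(Pplat − PEEP) = 506.0 / (15.0 − 8) = 506.0/7.0 = 72.286 mL/cmH2O.
τ = R × C = 20.0 × 0.07229 L/cmH2O = 1.446 s.
t = −τ·ln(1 − 0.92) = −1.446·ln(0.08) = 3.652 s.

3.65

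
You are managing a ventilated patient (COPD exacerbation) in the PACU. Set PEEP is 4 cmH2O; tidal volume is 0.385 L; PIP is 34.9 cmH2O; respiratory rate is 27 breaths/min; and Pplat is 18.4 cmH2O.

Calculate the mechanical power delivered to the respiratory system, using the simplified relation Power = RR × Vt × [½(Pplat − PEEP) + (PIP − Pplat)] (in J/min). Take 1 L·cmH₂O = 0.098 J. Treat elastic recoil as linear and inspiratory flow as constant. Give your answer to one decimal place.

Per-breath work = Vt × [½(Pplat−PEEP) + (PIP−Pplat)] = 0.385 × [0.5×14.4 + 16.5] = 0.385 × 23.7 = 9.125 L·cmH2O.
Power = 27 × 9.125 = 246.38 L·cmH2O/min.
× 0.098 J/(L·cmH2O) → 24.145 J/min.

24.1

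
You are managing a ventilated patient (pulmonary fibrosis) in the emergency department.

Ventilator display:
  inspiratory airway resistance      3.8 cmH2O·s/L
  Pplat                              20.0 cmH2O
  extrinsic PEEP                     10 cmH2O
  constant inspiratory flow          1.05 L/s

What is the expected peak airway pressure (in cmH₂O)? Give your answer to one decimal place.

PIP = Pplat + Raw × flow = 20.0 + 3.8 × 1.05 = 20.0 + 3.99 = 23.99 cmH2O.

24.0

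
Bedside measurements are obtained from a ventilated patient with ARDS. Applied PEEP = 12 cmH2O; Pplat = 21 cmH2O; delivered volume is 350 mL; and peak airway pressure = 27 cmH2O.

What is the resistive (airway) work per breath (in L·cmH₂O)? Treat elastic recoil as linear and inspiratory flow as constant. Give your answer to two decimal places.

With constant inspiratory flow the resistive pressure is constant at PIP − Pplat = 27 − 21 = 6.0 cmH2O, so resistive work = 6.0 × 0.350 = 2.1 L·cmH2O.

2.10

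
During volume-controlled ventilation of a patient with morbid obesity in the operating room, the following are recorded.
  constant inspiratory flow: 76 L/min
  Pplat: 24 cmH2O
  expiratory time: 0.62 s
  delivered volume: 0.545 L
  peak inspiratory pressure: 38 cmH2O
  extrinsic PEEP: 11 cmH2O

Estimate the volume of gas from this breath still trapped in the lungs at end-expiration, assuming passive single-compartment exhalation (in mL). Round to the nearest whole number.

143

Flow: 76 L/min ÷ 60 = 1.2667 L/s.
R = (PIP − Pplat)/V̇ = (38 − 24) / 1.2667 = 14.0/1.2667 = 11.052 cmH2O·s/L.
C = Vt/(Pplat − PEEP) = 545.0 / (24 − 11) = 545.0/13.0 = 41.923 mL/cmH2O.
τ = R × C = 11.052 × 0.04192 L/cmH2O = 0.4633 s.
Fraction remaining = e^(−Te/τ) = e^(−0.62/0.4633) = 0.2623.
Trapped volume = 545.0 × 0.2623 = 142.95 mL.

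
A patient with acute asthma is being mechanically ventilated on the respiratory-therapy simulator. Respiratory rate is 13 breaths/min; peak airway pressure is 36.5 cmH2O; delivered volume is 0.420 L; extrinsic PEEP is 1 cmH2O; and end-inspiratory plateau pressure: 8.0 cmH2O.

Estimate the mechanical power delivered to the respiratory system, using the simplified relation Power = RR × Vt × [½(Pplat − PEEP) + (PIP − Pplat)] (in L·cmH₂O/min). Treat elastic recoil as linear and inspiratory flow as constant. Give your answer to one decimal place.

Per-breath work = Vt × [½(Pplat−PEEP) + (PIP−Pplat)] = 0.420 × [0.5×7.0 + 28.5] = 0.420 × 32.0 = 13.44 L·cmH2O.
Power = 13 × 13.44 = 174.72 L·cmH2O/min.

174.7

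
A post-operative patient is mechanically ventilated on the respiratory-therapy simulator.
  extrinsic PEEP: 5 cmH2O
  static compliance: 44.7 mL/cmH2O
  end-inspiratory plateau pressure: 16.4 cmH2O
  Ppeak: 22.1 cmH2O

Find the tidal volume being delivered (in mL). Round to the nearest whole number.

510

Vt = Cstat × (Pplat − PEEP) = 44.7 × (16.4 − 5) = 44.7 × 11.4 = 509.58 mL.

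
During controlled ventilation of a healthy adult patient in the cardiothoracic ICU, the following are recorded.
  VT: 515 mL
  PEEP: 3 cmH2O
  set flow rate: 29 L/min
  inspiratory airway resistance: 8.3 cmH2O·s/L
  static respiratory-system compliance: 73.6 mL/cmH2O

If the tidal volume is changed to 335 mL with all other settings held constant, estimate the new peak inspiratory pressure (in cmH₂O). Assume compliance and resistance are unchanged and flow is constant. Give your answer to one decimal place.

Flow: 29 L/min ÷ 60 = 0.4833 L/s.
PIP = Vt/C + R·V̇ + PEEP (constant-flow equation of motion).
Only the elastic term changes: ΔPIP = ΔVt / C = (335 − 515) / 73.6 = -2.446 cmH2O.
Original PIP = 515/73.6 + 8.3×0.4833 + 3 = 14.009 cmH2O; new PIP = 14.009 + (-2.446) = 11.563 cmH2O.

11.6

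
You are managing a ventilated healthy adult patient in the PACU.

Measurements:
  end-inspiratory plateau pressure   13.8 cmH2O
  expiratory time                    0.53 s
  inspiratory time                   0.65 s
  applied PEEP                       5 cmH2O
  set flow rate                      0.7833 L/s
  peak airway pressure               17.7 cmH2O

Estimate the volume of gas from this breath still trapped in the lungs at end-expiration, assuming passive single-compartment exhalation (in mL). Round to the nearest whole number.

Vt = flow × Ti = 0.7833 L/s × 0.65 s × 1000 mL/L = 509.15 mL.
R = (PIP − Pplat)/V̇ = (17.7 − 13.8) / 0.7833 = 3.9/0.7833 = 4.979 cmH2O·s/L.
C = Vt/(Pplat − PEEP) = 509.15 / (13.8 − 5) = 509.15/8.8 = 57.858 mL/cmH2O.
τ = R × C = 4.979 × 0.05786 L/cmH2O = 0.2881 s.
Fraction remaining = e^(−Te/τ) = e^(−0.53/0.2881) = 0.1589.
Trapped volume = 509.15 × 0.1589 = 80.904 mL.

81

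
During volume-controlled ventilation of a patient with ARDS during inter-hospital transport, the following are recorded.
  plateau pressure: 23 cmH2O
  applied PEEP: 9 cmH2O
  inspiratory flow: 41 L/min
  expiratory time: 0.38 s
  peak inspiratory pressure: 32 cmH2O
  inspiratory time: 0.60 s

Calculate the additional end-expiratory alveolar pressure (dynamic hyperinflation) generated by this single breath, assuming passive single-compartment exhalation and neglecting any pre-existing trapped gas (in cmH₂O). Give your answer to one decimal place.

Flow: 41 L/min ÷ 60 = 0.6833 L/s.
Vt = flow × Ti = 0.6833 L/s × 0.60 s × 1000 mL/L = 409.98 mL.
R = (PIP − Pplat)/V̇ = (32 − 23) / 0.6833 = 9.0/0.6833 = 13.171 cmH2O·s/L.
C = Vt/(Pplat − PEEP) = 409.98 / (23 − 9) = 409.98/14.0 = 29.284 mL/cmH2O.
τ = R × C = 13.171 × 0.02928 L/cmH2O = 0.3856 s.
Fraction remaining = e^(−Te/τ) = e^(−0.38/0.3856) = 0.3733; trapped volume = 409.98 × 0.3733 = 153.05 mL.
Additional alveolar pressure from trapping ≈ V_trapped / C = 153.05 / 29.284 = 5.226 cmH2O.

5.2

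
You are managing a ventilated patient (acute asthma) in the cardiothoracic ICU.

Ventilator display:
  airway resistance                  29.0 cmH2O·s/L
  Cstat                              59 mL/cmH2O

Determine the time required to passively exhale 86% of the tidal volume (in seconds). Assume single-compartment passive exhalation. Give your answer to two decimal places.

3.36

τ = R × C = 29.0 × 59 mL/cmH2O = 29.0 × 0.059 L/cmH2O = 1.711 s.
Exhaled fraction f = 1 − e^(−t/τ) → t = −τ·ln(1 − f) = −1.711·ln(0.14) = 3.364 s.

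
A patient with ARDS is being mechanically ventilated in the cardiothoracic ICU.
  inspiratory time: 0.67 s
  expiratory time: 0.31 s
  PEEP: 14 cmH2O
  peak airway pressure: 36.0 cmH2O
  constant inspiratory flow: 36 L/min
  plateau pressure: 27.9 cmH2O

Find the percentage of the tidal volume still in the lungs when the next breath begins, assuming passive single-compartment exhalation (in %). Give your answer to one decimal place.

45.2

Flow: 36 L/min ÷ 60 = 0.6 L/s.
Vt = flow × Ti = 0.6 L/s × 0.67 s × 1000 mL/L = 402.0 mL.
R = (PIP − Pplat)/V̇ = (36.0 − 27.9) / 0.6 = 8.1/0.6 = 13.5 cmH2O·s/L.
C = Vt/(Pplat − PEEP) = 402.0 / (27.9 − 14) = 402.0/13.9 = 28.921 mL/cmH2O.
τ = R × C = 13.5 × 0.02892 L/cmH2O = 0.3904 s.
Fraction remaining at end-expiration = e^(−Te/τ) = e^(−0.31/0.3904) = 0.452 → 45.2%.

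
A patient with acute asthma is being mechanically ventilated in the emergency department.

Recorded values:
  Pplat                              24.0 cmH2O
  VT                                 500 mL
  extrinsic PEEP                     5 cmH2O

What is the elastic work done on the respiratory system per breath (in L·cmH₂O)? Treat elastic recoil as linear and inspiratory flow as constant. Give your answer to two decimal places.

4.75

Elastic work ≈ ½ × (Pplat − PEEP) × Vt = 0.5 × (24.0 − 5) × 0.500 L = 0.5 × 19.0 × 0.500 = 4.75 L·cmH2O.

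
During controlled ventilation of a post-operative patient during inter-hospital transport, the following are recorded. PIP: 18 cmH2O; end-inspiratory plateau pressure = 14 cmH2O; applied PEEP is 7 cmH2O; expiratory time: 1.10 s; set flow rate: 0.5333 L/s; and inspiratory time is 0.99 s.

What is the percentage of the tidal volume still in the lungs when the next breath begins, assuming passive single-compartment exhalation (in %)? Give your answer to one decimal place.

Vt = flow × Ti = 0.5333 L/s × 0.99 s × 1000 mL/L = 527.97 mL.
R = (PIP − Pplat)/V̇ = (18 − 14) / 0.5333 = 4.0/0.5333 = 7.5 cmH2O·s/L.
C = Vt/(Pplat − PEEP) = 527.97 / (14 − 7) = 527.97/7.0 = 75.424 mL/cmH2O.
τ = R × C = 7.5 × 0.07542 L/cmH2O = 0.5657 s.
Fraction remaining at end-expiration = e^(−Te/τ) = e^(−1.10/0.5657) = 0.1431 → 14.31%.

14.3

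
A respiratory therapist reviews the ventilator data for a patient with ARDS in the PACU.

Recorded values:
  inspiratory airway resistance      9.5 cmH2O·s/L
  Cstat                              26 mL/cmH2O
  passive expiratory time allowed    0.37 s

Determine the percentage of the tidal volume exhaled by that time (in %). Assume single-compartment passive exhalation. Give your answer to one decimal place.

τ = R × C = 9.5 × 26 mL/cmH2O = 9.5 × 0.026 L/cmH2O = 0.247 s.
Passive exhalation: V(t)/V₀ = e^(−t/τ) = e^(−0.37/0.247) = 0.2236.
Fraction exhaled = 1 − 0.2236 = 0.7764 → 77.64%.

77.6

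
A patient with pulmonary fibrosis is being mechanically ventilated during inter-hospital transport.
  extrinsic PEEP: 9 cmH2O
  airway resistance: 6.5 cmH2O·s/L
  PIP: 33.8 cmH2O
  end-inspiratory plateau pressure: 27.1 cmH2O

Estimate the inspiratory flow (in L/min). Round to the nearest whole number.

flow = (PIP − Pplat) / Raw = (33.8 − 27.1) / 6.5 = 1.031 L/s × 60 = 61.86 L/min.

62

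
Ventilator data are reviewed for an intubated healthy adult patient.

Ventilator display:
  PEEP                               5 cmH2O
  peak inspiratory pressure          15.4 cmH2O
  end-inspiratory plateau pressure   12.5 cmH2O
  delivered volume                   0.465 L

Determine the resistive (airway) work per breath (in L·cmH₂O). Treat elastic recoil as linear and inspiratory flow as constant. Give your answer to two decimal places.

1.35

With constant inspiratory flow the resistive pressure is constant at PIP − Pplat = 15.4 − 12.5 = 2.9 cmH2O, so resistive work = 2.9 × 0.465 = 1.349 L·cmH2O.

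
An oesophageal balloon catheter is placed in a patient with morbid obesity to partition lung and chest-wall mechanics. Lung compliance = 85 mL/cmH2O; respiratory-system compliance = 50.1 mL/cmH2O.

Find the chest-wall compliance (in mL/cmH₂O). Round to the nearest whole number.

1/Ccw = 1/Crs − 1/CL.
1/Ccw = 1/50.1 − 1/85 = 0.008195.
Ccw = 122.03 mL/cmH2O.

122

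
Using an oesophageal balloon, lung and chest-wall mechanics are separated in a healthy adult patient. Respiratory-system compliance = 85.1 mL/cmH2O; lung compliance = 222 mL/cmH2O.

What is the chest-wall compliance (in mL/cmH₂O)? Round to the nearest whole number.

1/Ccw = 1/Crs − 1/CL.
1/Ccw = 1/85.1 − 1/222 = 0.007246.
Ccw = 138.01 mL/cmH2O.

138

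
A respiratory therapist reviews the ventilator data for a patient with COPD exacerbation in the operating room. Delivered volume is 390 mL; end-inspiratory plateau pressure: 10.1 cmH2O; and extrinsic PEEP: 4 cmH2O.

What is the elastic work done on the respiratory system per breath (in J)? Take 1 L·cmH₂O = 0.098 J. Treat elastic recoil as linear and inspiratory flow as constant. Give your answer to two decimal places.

0.12

Elastic work ≈ ½ × (Pplat − PEEP) × Vt = 0.5 × (10.1 − 4) × 0.390 L = 0.5 × 6.1 × 0.390 = 1.19 L·cmH2O.
× 0.098 J/(L·cmH2O) → 0.1166 J.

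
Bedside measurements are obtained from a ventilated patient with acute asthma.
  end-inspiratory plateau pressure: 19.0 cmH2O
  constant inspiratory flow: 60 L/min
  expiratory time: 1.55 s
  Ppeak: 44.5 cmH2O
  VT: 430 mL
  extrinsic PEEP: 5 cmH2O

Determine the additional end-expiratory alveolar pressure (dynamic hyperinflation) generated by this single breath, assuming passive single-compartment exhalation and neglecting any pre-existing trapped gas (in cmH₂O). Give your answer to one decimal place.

1.9

Flow: 60 L/min ÷ 60 = 1 L/s.
R = (PIP − Pplat)/V̇ = (44.5 − 19.0) / 1 = 25.5/1 = 25.5 cmH2O·s/L.
C = Vt/(Pplat − PEEP) = 430.0 / (19.0 − 5) = 430.0/14.0 = 30.714 mL/cmH2O.
τ = R × C = 25.5 × 0.03071 L/cmH2O = 0.7831 s.
Fraction remaining = e^(−Te/τ) = e^(−1.55/0.7831) = 0.1382; trapped volume = 430.0 × 0.1382 = 59.426 mL.
Additional alveolar pressure from trapping ≈ V_trapped / C = 59.426 / 30.714 = 1.935 cmH2O.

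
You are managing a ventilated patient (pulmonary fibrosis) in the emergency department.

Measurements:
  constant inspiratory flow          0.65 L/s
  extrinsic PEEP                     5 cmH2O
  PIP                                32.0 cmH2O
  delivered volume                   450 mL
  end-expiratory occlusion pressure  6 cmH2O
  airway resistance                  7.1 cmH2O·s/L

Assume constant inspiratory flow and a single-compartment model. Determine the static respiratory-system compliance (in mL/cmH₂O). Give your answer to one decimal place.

Total PEEP = 6 cmH2O (set 5 + intrinsic 1); this is the baseline alveolar pressure.
Equation of motion (constant flow): PIP = Vt/C + R·V̇ + PEEP.
Vt/C = PIP − R·V̇ − PEEP = 32.0 − 7.1×0.65 − 6 = 32.0 − 4.615 − 6 = 21.385 cmH2O.
C = Vt / 21.385 = 450 / 21.385 = 21.043 mL/cmH2O.

21.0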